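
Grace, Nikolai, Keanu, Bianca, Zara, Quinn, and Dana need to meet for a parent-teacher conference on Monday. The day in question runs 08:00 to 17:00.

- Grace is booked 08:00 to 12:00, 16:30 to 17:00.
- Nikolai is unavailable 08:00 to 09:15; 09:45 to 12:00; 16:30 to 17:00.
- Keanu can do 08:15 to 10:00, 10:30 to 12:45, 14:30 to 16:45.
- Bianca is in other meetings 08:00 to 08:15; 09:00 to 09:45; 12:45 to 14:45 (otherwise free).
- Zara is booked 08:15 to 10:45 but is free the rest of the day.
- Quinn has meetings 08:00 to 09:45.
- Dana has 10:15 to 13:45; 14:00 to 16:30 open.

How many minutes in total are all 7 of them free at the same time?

Grace free: 12:00-16:30 (invert busy blocks within the working day).
Nikolai free: 09:15-09:45, 12:00-16:30 (invert busy blocks within the working day).
Keanu free: 08:15-10:00, 10:30-12:45, 14:30-16:45.
Bianca free: 08:15-09:00, 09:45-12:45, 14:45-17:00 (invert busy blocks within the working day).
Zara free: 08:00-08:15, 10:45-17:00 (invert busy blocks within the working day).
Quinn free: 09:45-17:00 (invert busy blocks within the working day).
Dana free: 10:15-13:45, 14:00-16:30.
Grace ∩ Nikolai: 12:00-16:30.
Grace ∩ Nikolai ∩ Keanu: 12:00-12:45, 14:30-16:30.
Grace ∩ Nikolai ∩ Keanu ∩ Bianca: 12:00-12:45, 14:45-16:30.
Grace ∩ Nikolai ∩ Keanu ∩ Bianca ∩ Zara: 12:00-12:45, 14:45-16:30.
Grace ∩ Nikolai ∩ Keanu ∩ Bianca ∩ Zara ∩ Quinn: 12:00-12:45, 14:45-16:30.
Grace ∩ Nikolai ∩ Keanu ∩ Bianca ∩ Zara ∩ Quinn ∩ Dana: 12:00-12:45, 14:45-16:30.
Summing the common windows: 45 + 105 = 150 minutes.

150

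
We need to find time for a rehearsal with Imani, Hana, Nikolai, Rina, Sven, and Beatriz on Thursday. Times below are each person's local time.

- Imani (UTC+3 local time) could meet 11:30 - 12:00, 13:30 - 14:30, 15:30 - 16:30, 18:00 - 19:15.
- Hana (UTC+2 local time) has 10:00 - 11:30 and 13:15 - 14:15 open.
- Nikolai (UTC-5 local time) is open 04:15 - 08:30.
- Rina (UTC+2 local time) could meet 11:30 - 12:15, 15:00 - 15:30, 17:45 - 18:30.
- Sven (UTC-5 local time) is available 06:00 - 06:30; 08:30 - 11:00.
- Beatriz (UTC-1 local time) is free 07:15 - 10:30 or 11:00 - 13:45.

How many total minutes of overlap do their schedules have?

Imani in UTC: 08:30-09:00, 10:30-11:30, 12:30-13:30, 15:00-16:15 (subtract 3h to convert from UTC+3).
Hana in UTC: 08:00-09:30, 11:15-12:15 (subtract 2h to convert from UTC+2).
Nikolai in UTC: 09:15-13:30 (add 5h to convert from UTC-5).
Rina in UTC: 09:30-10:15, 13:00-13:30, 15:45-16:30 (subtract 2h to convert from UTC+2).
Sven in UTC: 11:00-11:30, 13:30-16:00 (add 5h to convert from UTC-5).
Beatriz in UTC: 08:15-11:30, 12:00-14:45 (add 1h to convert from UTC-1).
Imani ∩ Hana: 08:30-09:00, 11:15-11:30.
Imani ∩ Hana ∩ Nikolai: 11:15-11:30.
Imani ∩ Hana ∩ Nikolai ∩ Rina: ∅.
Imani ∩ Hana ∩ Nikolai ∩ Rina ∩ Sven: ∅.
Imani ∩ Hana ∩ Nikolai ∩ Rina ∩ Sven ∩ Beatriz: ∅.
There is no time when everyone is free.
There is no common window, so the total is 0 minutes.

0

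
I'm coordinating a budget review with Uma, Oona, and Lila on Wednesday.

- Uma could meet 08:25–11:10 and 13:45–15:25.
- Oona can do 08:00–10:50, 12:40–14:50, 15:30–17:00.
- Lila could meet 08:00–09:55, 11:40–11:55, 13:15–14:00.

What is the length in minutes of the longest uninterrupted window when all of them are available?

90

Uma ∩ Oona: 08:25-10:50, 13:45-14:50.
Uma ∩ Oona ∩ Lila: 08:25-09:55, 13:45-14:00.
So the common availability across everyone is 08:25-09:55, 13:45-14:00.
The longest is 08:25-09:55 at 90 minutes.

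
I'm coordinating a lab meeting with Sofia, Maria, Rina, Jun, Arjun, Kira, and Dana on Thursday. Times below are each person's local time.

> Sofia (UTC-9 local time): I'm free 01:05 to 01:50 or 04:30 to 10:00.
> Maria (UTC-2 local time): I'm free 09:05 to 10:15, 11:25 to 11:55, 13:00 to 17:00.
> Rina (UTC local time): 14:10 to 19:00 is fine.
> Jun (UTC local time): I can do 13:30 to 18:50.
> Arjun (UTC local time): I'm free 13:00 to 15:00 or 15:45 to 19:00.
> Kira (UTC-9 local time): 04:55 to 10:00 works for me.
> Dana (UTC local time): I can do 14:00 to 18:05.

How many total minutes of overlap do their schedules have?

Sofia in UTC: 10:05-10:50, 13:30-19:00 (add 9h to convert from UTC-9).
Maria in UTC: 11:05-12:15, 13:25-13:55, 15:00-19:00 (add 2h to convert from UTC-2).
Rina in UTC: 14:10-19:00.
Jun in UTC: 13:30-18:50.
Arjun in UTC: 13:00-15:00, 15:45-19:00.
Kira in UTC: 13:55-19:00 (add 9h to convert from UTC-9).
Dana in UTC: 14:00-18:05.
Sofia ∩ Maria: 13:30-13:55, 15:00-19:00.
Sofia ∩ Maria ∩ Rina: 15:00-19:00.
Sofia ∩ Maria ∩ Rina ∩ Jun: 15:00-18:50.
Sofia ∩ Maria ∩ Rina ∩ Jun ∩ Arjun: 15:45-18:50.
Sofia ∩ Maria ∩ Rina ∩ Jun ∩ Arjun ∩ Kira: 15:45-18:50.
Sofia ∩ Maria ∩ Rina ∩ Jun ∩ Arjun ∩ Kira ∩ Dana: 15:45-18:05.
That's a single block of 140 minutes.

140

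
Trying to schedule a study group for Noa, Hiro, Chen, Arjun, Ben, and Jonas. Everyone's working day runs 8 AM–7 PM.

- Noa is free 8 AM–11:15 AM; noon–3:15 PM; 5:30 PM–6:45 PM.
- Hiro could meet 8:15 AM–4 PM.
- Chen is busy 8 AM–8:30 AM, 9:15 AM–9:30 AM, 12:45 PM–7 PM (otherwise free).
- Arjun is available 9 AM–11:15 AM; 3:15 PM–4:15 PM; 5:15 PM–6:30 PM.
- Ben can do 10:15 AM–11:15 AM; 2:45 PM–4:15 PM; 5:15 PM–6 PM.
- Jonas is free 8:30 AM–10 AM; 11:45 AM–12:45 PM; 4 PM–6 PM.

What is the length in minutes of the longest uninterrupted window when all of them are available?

0

Noa free: 08:00-11:15, 12:00-15:15, 17:30-18:45.
Hiro free: 08:15-16:00.
Chen free: 08:30-09:15, 09:30-12:45 (invert busy blocks within the working day).
Arjun free: 09:00-11:15, 15:15-16:15, 17:15-18:30.
Ben free: 10:15-11:15, 14:45-16:15, 17:15-18:00.
Jonas free: 08:30-10:00, 11:45-12:45, 16:00-18:00.
Noa ∩ Hiro: 08:15-11:15, 12:00-15:15.
Noa ∩ Hiro ∩ Chen: 08:30-09:15, 09:30-11:15, 12:00-12:45.
Noa ∩ Hiro ∩ Chen ∩ Arjun: 09:00-09:15, 09:30-11:15.
Noa ∩ Hiro ∩ Chen ∩ Arjun ∩ Ben: 10:15-11:15.
Noa ∩ Hiro ∩ Chen ∩ Arjun ∩ Ben ∩ Jonas: ∅.
There is no time when everyone is free.
No common window exists, so the longest block is 0 minutes.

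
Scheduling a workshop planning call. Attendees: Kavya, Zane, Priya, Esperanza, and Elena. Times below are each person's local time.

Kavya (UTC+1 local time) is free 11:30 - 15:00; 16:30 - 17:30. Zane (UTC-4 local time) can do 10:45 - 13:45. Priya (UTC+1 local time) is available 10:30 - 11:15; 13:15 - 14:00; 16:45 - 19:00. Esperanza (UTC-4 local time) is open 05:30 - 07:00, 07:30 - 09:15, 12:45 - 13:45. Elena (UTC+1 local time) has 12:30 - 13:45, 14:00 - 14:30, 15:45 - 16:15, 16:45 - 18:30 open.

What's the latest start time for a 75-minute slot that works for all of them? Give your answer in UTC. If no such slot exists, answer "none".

Kavya in UTC: 10:30-14:00, 15:30-16:30 (subtract 1h to convert from UTC+1).
Zane in UTC: 14:45-17:45 (add 4h to convert from UTC-4).
Priya in UTC: 09:30-10:15, 12:15-13:00, 15:45-18:00 (subtract 1h to convert from UTC+1).
Esperanza in UTC: 09:30-11:00, 11:30-13:15, 16:45-17:45 (add 4h to convert from UTC-4).
Elena in UTC: 11:30-12:45, 13:00-13:30, 14:45-15:15, 15:45-17:30 (subtract 1h to convert from UTC+1).
Kavya ∩ Zane: 15:30-16:30.
Kavya ∩ Zane ∩ Priya: 15:45-16:30.
Kavya ∩ Zane ∩ Priya ∩ Esperanza: ∅.
Kavya ∩ Zane ∩ Priya ∩ Esperanza ∩ Elena: ∅.
There is no time when everyone is free.
No common window is at least 75 minutes long.

none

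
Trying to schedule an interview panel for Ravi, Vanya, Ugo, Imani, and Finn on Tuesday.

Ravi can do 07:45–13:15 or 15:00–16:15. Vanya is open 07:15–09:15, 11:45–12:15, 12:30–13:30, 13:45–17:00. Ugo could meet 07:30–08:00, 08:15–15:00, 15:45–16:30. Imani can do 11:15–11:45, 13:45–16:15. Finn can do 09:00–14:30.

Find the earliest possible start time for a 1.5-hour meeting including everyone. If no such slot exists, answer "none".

Ravi ∩ Vanya: 07:45-09:15, 11:45-12:15, 12:30-13:15, 15:00-16:15.
Ravi ∩ Vanya ∩ Ugo: 07:45-08:00, 08:15-09:15, 11:45-12:15, 12:30-13:15, 15:45-16:15.
Ravi ∩ Vanya ∩ Ugo ∩ Imani: 15:45-16:15.
Ravi ∩ Vanya ∩ Ugo ∩ Imani ∩ Finn: ∅.
There is no time when everyone is free.
No common window is at least 90 minutes long.

none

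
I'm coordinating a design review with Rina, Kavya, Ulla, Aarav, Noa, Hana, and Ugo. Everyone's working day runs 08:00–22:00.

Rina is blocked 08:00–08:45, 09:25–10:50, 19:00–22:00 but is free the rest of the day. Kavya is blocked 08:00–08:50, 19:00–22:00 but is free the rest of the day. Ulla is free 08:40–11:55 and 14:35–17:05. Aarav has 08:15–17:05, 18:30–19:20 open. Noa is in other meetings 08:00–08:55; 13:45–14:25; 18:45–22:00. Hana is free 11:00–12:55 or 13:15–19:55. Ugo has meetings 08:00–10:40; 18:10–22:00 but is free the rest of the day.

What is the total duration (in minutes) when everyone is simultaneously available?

Rina free: 08:45-09:25, 10:50-19:00 (invert busy blocks within the working day).
Kavya free: 08:50-19:00 (invert busy blocks within the working day).
Ulla free: 08:40-11:55, 14:35-17:05.
Aarav free: 08:15-17:05, 18:30-19:20.
Noa free: 08:55-13:45, 14:25-18:45 (invert busy blocks within the working day).
Hana free: 11:00-12:55, 13:15-19:55.
Ugo free: 10:40-18:10 (invert busy blocks within the working day).
Rina ∩ Kavya: 08:50-09:25, 10:50-19:00.
Rina ∩ Kavya ∩ Ulla: 08:50-09:25, 10:50-11:55, 14:35-17:05.
Rina ∩ Kavya ∩ Ulla ∩ Aarav: 08:50-09:25, 10:50-11:55, 14:35-17:05.
Rina ∩ Kavya ∩ Ulla ∩ Aarav ∩ Noa: 08:55-09:25, 10:50-11:55, 14:35-17:05.
Rina ∩ Kavya ∩ Ulla ∩ Aarav ∩ Noa ∩ Hana: 11:00-11:55, 14:35-17:05.
Rina ∩ Kavya ∩ Ulla ∩ Aarav ∩ Noa ∩ Hana ∩ Ugo: 11:00-11:55, 14:35-17:05.
Summing the common windows: 55 + 150 = 205 minutes.

205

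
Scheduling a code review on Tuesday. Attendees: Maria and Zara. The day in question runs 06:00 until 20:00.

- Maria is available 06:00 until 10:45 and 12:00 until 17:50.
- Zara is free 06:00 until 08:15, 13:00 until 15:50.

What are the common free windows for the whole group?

Maria ∩ Zara: 06:00-08:15, 13:00-15:50.

06:00-08:15, 13:00-15:50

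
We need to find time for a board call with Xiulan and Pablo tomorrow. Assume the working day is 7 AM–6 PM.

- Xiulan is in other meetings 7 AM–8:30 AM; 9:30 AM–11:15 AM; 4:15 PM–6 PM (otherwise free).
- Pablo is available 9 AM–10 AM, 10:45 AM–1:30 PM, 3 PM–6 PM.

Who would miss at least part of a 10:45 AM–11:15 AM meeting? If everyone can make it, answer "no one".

Xiulan

Xiulan free: 08:30-09:30, 11:15-16:15 (invert busy blocks within the working day).
Pablo free: 09:00-10:00, 10:45-13:30, 15:00-18:00.
Xiulan: not fully free for 10:45-11:15. Pablo: free for 10:45-11:15.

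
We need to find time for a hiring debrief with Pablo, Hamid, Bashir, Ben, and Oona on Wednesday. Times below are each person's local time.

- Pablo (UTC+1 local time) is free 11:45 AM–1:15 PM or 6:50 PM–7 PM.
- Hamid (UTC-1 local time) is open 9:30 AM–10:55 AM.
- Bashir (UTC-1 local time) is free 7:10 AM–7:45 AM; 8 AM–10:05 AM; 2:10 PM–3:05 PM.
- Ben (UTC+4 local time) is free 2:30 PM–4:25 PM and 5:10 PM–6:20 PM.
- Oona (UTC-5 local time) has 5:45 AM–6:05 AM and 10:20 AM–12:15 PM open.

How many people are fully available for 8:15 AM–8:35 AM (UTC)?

1

Pablo in UTC: 10:45-12:15, 17:50-18:00 (subtract 1h to convert from UTC+1).
Hamid in UTC: 10:30-11:55 (add 1h to convert from UTC-1).
Bashir in UTC: 08:10-08:45, 09:00-11:05, 15:10-16:05 (add 1h to convert from UTC-1).
Ben in UTC: 10:30-12:25, 13:10-14:20 (subtract 4h to convert from UTC+4).
Oona in UTC: 10:45-11:05, 15:20-17:15 (add 5h to convert from UTC-5).
Bashir can make the full 08:15-08:35 slot — that's 1.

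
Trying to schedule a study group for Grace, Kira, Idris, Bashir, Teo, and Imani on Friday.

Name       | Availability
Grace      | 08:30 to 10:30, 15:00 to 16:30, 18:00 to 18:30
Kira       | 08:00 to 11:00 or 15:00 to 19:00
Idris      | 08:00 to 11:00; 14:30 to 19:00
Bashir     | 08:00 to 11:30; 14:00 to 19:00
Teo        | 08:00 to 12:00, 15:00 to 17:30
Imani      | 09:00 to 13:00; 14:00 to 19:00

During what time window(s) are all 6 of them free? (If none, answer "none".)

Grace ∩ Kira: 08:30-10:30, 15:00-16:30, 18:00-18:30.
Grace ∩ Kira ∩ Idris: 08:30-10:30, 15:00-16:30, 18:00-18:30.
Grace ∩ Kira ∩ Idris ∩ Bashir: 08:30-10:30, 15:00-16:30, 18:00-18:30.
Grace ∩ Kira ∩ Idris ∩ Bashir ∩ Teo: 08:30-10:30, 15:00-16:30.
Grace ∩ Kira ∩ Idris ∩ Bashir ∩ Teo ∩ Imani: 09:00-10:30, 15:00-16:30.

09:00-10:30, 15:00-16:30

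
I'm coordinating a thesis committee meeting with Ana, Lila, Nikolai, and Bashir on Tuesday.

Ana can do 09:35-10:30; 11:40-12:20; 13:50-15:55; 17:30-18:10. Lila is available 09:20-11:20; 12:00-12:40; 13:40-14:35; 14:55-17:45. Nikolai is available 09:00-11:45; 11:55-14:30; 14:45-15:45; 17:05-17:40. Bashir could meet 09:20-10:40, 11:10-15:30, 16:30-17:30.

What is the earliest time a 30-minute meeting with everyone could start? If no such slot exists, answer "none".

09:35

Ana ∩ Lila: 09:35-10:30, 12:00-12:20, 13:50-14:35, 14:55-15:55, 17:30-17:45.
Ana ∩ Lila ∩ Nikolai: 09:35-10:30, 12:00-12:20, 13:50-14:30, 14:55-15:45, 17:30-17:40.
Ana ∩ Lila ∩ Nikolai ∩ Bashir: 09:35-10:30, 12:00-12:20, 13:50-14:30, 14:55-15:30.
The first common window of at least 30 minutes is 09:35-10:30, so the earliest start is 09:35.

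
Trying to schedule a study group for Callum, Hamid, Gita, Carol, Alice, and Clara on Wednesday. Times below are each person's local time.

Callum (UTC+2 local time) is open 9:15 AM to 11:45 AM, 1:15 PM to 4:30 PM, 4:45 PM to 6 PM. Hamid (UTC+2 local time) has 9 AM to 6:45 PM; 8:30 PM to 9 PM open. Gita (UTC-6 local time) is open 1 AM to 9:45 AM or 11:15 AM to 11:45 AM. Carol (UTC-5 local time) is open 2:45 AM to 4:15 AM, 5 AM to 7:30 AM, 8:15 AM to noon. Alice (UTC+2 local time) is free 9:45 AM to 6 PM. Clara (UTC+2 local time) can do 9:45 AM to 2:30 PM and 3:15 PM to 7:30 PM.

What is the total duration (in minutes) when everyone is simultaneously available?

Callum in UTC: 07:15-09:45, 11:15-14:30, 14:45-16:00 (subtract 2h to convert from UTC+2).
Hamid in UTC: 07:00-16:45, 18:30-19:00 (subtract 2h to convert from UTC+2).
Gita in UTC: 07:00-15:45, 17:15-17:45 (add 6h to convert from UTC-6).
Carol in UTC: 07:45-09:15, 10:00-12:30, 13:15-17:00 (add 5h to convert from UTC-5).
Alice in UTC: 07:45-16:00 (subtract 2h to convert from UTC+2).
Clara in UTC: 07:45-12:30, 13:15-17:30 (subtract 2h to convert from UTC+2).
Callum ∩ Hamid: 07:15-09:45, 11:15-14:30, 14:45-16:00.
Callum ∩ Hamid ∩ Gita: 07:15-09:45, 11:15-14:30, 14:45-15:45.
Callum ∩ Hamid ∩ Gita ∩ Carol: 07:45-09:15, 11:15-12:30, 13:15-14:30, 14:45-15:45.
Callum ∩ Hamid ∩ Gita ∩ Carol ∩ Alice: 07:45-09:15, 11:15-12:30, 13:15-14:30, 14:45-15:45.
Callum ∩ Hamid ∩ Gita ∩ Carol ∩ Alice ∩ Clara: 07:45-09:15, 11:15-12:30, 13:15-14:30, 14:45-15:45.
So the common availability across everyone is 07:45-09:15, 11:15-12:30, 13:15-14:30, 14:45-15:45.
Summing the common windows: 90 + 75 + 75 + 60 = 300 minutes.

300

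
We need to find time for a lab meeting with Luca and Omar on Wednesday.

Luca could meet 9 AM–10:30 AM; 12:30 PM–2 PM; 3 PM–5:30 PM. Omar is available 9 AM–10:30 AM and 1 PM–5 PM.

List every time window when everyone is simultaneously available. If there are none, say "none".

09:00-10:30, 13:00-14:00, 15:00-17:00

Luca ∩ Omar: 09:00-10:30, 13:00-14:00, 15:00-17:00.
Those are the intersection windows.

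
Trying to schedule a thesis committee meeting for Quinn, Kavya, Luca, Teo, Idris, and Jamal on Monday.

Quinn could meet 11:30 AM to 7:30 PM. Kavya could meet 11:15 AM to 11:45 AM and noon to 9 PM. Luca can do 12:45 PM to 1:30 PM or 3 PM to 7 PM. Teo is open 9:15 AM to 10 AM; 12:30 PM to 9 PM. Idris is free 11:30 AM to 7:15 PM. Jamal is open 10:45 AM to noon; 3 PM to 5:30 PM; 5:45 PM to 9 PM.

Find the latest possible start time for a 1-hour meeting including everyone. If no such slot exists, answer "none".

18:00

Quinn ∩ Kavya: 11:30-11:45, 12:00-19:30.
Quinn ∩ Kavya ∩ Luca: 12:45-13:30, 15:00-19:00.
Quinn ∩ Kavya ∩ Luca ∩ Teo: 12:45-13:30, 15:00-19:00.
Quinn ∩ Kavya ∩ Luca ∩ Teo ∩ Idris: 12:45-13:30, 15:00-19:00.
Quinn ∩ Kavya ∩ Luca ∩ Teo ∩ Idris ∩ Jamal: 15:00-17:30, 17:45-19:00.
The last common window of at least 60 minutes is 17:45-19:00; a 60-minute meeting can start as late as 18:00 and still end by 19:00.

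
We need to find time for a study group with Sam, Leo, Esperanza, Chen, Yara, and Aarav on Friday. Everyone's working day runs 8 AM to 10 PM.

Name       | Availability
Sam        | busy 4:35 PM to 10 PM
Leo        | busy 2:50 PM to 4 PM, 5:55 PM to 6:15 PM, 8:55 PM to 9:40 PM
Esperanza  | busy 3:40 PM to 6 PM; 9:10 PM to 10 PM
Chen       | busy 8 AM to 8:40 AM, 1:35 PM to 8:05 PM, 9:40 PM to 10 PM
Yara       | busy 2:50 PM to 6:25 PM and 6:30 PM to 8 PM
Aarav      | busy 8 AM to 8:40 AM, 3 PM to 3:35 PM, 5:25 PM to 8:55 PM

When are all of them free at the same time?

Sam free: 08:00-16:35 (invert busy blocks within the working day).
Leo free: 08:00-14:50, 16:00-17:55, 18:15-20:55, 21:40-22:00 (invert busy blocks within the working day).
Esperanza free: 08:00-15:40, 18:00-21:10 (invert busy blocks within the working day).
Chen free: 08:40-13:35, 20:05-21:40 (invert busy blocks within the working day).
Yara free: 08:00-14:50, 18:25-18:30, 20:00-22:00 (invert busy blocks within the working day).
Aarav free: 08:40-15:00, 15:35-17:25, 20:55-22:00 (invert busy blocks within the working day).
Sam ∩ Leo: 08:00-14:50, 16:00-16:35.
Sam ∩ Leo ∩ Esperanza: 08:00-14:50.
Sam ∩ Leo ∩ Esperanza ∩ Chen: 08:40-13:35.
Sam ∩ Leo ∩ Esperanza ∩ Chen ∩ Yara: 08:40-13:35.
Sam ∩ Leo ∩ Esperanza ∩ Chen ∩ Yara ∩ Aarav: 08:40-13:35.

08:40-13:35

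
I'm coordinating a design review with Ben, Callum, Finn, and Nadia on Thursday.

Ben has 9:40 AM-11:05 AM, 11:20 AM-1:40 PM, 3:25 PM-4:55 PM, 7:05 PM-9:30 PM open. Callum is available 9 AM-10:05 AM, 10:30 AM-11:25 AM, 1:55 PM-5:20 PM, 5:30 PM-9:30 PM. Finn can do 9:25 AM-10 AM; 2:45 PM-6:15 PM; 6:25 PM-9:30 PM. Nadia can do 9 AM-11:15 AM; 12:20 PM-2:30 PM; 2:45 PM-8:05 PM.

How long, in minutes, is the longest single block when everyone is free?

90

Ben ∩ Callum: 09:40-10:05, 10:30-11:05, 11:20-11:25, 15:25-16:55, 19:05-21:30.
Ben ∩ Callum ∩ Finn: 09:40-10:00, 15:25-16:55, 19:05-21:30.
Ben ∩ Callum ∩ Finn ∩ Nadia: 09:40-10:00, 15:25-16:55, 19:05-20:05.
The longest is 15:25-16:55 at 90 minutes.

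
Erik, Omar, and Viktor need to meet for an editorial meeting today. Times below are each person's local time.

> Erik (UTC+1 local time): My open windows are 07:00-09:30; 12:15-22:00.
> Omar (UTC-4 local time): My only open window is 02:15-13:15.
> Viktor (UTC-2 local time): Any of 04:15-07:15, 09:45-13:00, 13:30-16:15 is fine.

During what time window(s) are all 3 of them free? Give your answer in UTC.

Erik in UTC: 06:00-08:30, 11:15-21:00 (subtract 1h to convert from UTC+1).
Omar in UTC: 06:15-17:15 (add 4h to convert from UTC-4).
Viktor in UTC: 06:15-09:15, 11:45-15:00, 15:30-18:15 (add 2h to convert from UTC-2).
Erik ∩ Omar: 06:15-08:30, 11:15-17:15.
Erik ∩ Omar ∩ Viktor: 06:15-08:30, 11:45-15:00, 15:30-17:15.

06:15-08:30, 11:45-15:00, 15:30-17:15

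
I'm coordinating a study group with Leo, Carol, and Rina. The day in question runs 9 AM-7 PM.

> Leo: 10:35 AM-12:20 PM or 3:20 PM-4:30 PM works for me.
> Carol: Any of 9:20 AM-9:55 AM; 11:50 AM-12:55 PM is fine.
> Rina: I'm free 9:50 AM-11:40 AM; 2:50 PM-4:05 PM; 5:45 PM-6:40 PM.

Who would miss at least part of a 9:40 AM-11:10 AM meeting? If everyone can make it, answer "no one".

Leo: not fully free for 09:40-11:10. Carol: not fully free for 09:40-11:10. Rina: not fully free for 09:40-11:10.

Carol, Leo, Rina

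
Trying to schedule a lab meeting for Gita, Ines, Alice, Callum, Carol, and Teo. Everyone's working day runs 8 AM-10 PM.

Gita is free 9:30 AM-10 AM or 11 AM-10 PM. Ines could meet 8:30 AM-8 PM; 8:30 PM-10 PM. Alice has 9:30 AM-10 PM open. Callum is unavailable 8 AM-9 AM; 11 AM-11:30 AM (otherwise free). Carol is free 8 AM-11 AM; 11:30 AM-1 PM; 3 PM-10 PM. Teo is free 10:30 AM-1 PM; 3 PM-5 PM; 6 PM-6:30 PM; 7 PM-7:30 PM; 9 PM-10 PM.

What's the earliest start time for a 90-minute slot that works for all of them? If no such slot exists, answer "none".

Gita free: 09:30-10:00, 11:00-22:00.
Ines free: 08:30-20:00, 20:30-22:00.
Alice free: 09:30-22:00.
Callum free: 09:00-11:00, 11:30-22:00 (invert busy blocks within the working day).
Carol free: 08:00-11:00, 11:30-13:00, 15:00-22:00.
Teo free: 10:30-13:00, 15:00-17:00, 18:00-18:30, 19:00-19:30, 21:00-22:00.
Gita ∩ Ines: 09:30-10:00, 11:00-20:00, 20:30-22:00.
Gita ∩ Ines ∩ Alice: 09:30-10:00, 11:00-20:00, 20:30-22:00.
Gita ∩ Ines ∩ Alice ∩ Callum: 09:30-10:00, 11:30-20:00, 20:30-22:00.
Gita ∩ Ines ∩ Alice ∩ Callum ∩ Carol: 09:30-10:00, 11:30-13:00, 15:00-20:00, 20:30-22:00.
Gita ∩ Ines ∩ Alice ∩ Callum ∩ Carol ∩ Teo: 11:30-13:00, 15:00-17:00, 18:00-18:30, 19:00-19:30, 21:00-22:00.
The first common window of at least 90 minutes is 11:30-13:00, so the earliest start is 11:30.

11:30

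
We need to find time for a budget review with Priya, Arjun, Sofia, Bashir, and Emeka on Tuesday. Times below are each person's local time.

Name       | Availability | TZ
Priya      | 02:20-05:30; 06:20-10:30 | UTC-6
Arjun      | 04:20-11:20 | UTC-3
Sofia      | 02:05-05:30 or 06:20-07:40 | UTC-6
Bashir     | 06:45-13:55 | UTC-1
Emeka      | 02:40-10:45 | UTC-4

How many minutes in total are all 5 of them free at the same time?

Priya in UTC: 08:20-11:30, 12:20-16:30 (add 6h to convert from UTC-6).
Arjun in UTC: 07:20-14:20 (add 3h to convert from UTC-3).
Sofia in UTC: 08:05-11:30, 12:20-13:40 (add 6h to convert from UTC-6).
Bashir in UTC: 07:45-14:55 (add 1h to convert from UTC-1).
Emeka in UTC: 06:40-14:45 (add 4h to convert from UTC-4).
Priya ∩ Arjun: 08:20-11:30, 12:20-14:20.
Priya ∩ Arjun ∩ Sofia: 08:20-11:30, 12:20-13:40.
Priya ∩ Arjun ∩ Sofia ∩ Bashir: 08:20-11:30, 12:20-13:40.
Priya ∩ Arjun ∩ Sofia ∩ Bashir ∩ Emeka: 08:20-11:30, 12:20-13:40.
Summing the common windows: 190 + 80 = 270 minutes.

270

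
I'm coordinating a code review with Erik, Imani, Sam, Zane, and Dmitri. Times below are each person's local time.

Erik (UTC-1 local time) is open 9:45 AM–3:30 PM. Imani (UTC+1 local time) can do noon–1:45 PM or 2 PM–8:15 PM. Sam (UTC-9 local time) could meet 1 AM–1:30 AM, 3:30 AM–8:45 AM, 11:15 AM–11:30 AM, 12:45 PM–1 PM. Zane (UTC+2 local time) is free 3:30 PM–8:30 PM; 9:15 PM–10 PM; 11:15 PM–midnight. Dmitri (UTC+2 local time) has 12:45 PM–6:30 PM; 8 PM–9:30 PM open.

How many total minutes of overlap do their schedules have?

Erik in UTC: 10:45-16:30 (add 1h to convert from UTC-1).
Imani in UTC: 11:00-12:45, 13:00-19:15 (subtract 1h to convert from UTC+1).
Sam in UTC: 10:00-10:30, 12:30-17:45, 20:15-20:30, 21:45-22:00 (add 9h to convert from UTC-9).
Zane in UTC: 13:30-18:30, 19:15-20:00, 21:15-22:00 (subtract 2h to convert from UTC+2).
Dmitri in UTC: 10:45-16:30, 18:00-19:30 (subtract 2h to convert from UTC+2).
Erik ∩ Imani: 11:00-12:45, 13:00-16:30.
Erik ∩ Imani ∩ Sam: 12:30-12:45, 13:00-16:30.
Erik ∩ Imani ∩ Sam ∩ Zane: 13:30-16:30.
Erik ∩ Imani ∩ Sam ∩ Zane ∩ Dmitri: 13:30-16:30.
Those are the intersection windows.
That's a single block of 180 minutes.

180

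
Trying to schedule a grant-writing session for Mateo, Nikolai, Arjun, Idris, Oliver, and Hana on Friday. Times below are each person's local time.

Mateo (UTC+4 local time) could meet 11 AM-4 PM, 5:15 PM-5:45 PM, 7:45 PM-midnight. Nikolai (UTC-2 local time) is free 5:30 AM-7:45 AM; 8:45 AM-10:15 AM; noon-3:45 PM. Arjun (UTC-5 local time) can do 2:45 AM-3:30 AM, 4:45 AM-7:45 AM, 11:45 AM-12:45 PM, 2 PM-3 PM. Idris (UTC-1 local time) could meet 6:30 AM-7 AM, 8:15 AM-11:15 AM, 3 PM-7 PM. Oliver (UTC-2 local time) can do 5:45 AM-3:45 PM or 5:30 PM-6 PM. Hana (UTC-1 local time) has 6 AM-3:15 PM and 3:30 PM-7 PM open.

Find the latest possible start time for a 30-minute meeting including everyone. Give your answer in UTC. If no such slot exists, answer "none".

Mateo in UTC: 07:00-12:00, 13:15-13:45, 15:45-20:00 (subtract 4h to convert from UTC+4).
Nikolai in UTC: 07:30-09:45, 10:45-12:15, 14:00-17:45 (add 2h to convert from UTC-2).
Arjun in UTC: 07:45-08:30, 09:45-12:45, 16:45-17:45, 19:00-20:00 (add 5h to convert from UTC-5).
Idris in UTC: 07:30-08:00, 09:15-12:15, 16:00-20:00 (add 1h to convert from UTC-1).
Oliver in UTC: 07:45-17:45, 19:30-20:00 (add 2h to convert from UTC-2).
Hana in UTC: 07:00-16:15, 16:30-20:00 (add 1h to convert from UTC-1).
Mateo ∩ Nikolai: 07:30-09:45, 10:45-12:00, 15:45-17:45.
Mateo ∩ Nikolai ∩ Arjun: 07:45-08:30, 10:45-12:00, 16:45-17:45.
Mateo ∩ Nikolai ∩ Arjun ∩ Idris: 07:45-08:00, 10:45-12:00, 16:45-17:45.
Mateo ∩ Nikolai ∩ Arjun ∩ Idris ∩ Oliver: 07:45-08:00, 10:45-12:00, 16:45-17:45.
Mateo ∩ Nikolai ∩ Arjun ∩ Idris ∩ Oliver ∩ Hana: 07:45-08:00, 10:45-12:00, 16:45-17:45.
So the common availability across everyone is 07:45-08:00, 10:45-12:00, 16:45-17:45.
The last common window of at least 30 minutes is 16:45-17:45; a 30-minute meeting can start as late as 17:15 and still end by 17:45.

17:15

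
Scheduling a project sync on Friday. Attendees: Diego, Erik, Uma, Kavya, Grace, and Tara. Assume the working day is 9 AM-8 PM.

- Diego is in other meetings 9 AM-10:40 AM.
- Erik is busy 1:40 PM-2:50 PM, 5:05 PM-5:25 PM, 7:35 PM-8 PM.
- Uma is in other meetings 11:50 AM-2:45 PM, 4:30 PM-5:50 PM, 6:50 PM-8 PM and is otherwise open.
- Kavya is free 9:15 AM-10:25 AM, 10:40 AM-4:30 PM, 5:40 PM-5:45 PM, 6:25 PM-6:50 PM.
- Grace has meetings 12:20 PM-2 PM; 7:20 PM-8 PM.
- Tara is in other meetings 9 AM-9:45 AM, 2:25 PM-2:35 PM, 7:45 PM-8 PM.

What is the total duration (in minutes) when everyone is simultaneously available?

195

Diego free: 10:40-20:00 (invert busy blocks within the working day).
Erik free: 09:00-13:40, 14:50-17:05, 17:25-19:35 (invert busy blocks within the working day).
Uma free: 09:00-11:50, 14:45-16:30, 17:50-18:50 (invert busy blocks within the working day).
Kavya free: 09:15-10:25, 10:40-16:30, 17:40-17:45, 18:25-18:50.
Grace free: 09:00-12:20, 14:00-19:20 (invert busy blocks within the working day).
Tara free: 09:45-14:25, 14:35-19:45 (invert busy blocks within the working day).
Diego ∩ Erik: 10:40-13:40, 14:50-17:05, 17:25-19:35.
Diego ∩ Erik ∩ Uma: 10:40-11:50, 14:50-16:30, 17:50-18:50.
Diego ∩ Erik ∩ Uma ∩ Kavya: 10:40-11:50, 14:50-16:30, 18:25-18:50.
Diego ∩ Erik ∩ Uma ∩ Kavya ∩ Grace: 10:40-11:50, 14:50-16:30, 18:25-18:50.
Diego ∩ Erik ∩ Uma ∩ Kavya ∩ Grace ∩ Tara: 10:40-11:50, 14:50-16:30, 18:25-18:50.
Those are the intersection windows.
Summing the common windows: 70 + 100 + 25 = 195 minutes.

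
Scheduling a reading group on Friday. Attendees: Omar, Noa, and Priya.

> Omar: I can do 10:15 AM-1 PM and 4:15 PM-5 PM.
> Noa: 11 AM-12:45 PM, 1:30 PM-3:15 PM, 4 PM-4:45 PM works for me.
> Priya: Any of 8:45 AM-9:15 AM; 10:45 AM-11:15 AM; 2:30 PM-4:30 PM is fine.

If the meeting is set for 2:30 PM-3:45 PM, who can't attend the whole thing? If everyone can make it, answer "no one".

Noa, Omar

Omar: not fully free for 14:30-15:45. Noa: not fully free for 14:30-15:45. Priya: free for 14:30-15:45.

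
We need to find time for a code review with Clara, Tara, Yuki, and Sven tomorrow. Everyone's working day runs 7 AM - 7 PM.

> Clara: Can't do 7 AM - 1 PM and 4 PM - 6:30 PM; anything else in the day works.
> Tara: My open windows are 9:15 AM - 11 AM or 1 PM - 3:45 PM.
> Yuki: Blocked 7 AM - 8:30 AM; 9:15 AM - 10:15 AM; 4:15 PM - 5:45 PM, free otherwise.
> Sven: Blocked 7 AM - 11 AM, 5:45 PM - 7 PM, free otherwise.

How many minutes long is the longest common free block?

Clara free: 13:00-16:00, 18:30-19:00 (invert busy blocks within the working day).
Tara free: 09:15-11:00, 13:00-15:45.
Yuki free: 08:30-09:15, 10:15-16:15, 17:45-19:00 (invert busy blocks within the working day).
Sven free: 11:00-17:45 (invert busy blocks within the working day).
Clara ∩ Tara: 13:00-15:45.
Clara ∩ Tara ∩ Yuki: 13:00-15:45.
Clara ∩ Tara ∩ Yuki ∩ Sven: 13:00-15:45.
The longest is 13:00-15:45 at 165 minutes.

165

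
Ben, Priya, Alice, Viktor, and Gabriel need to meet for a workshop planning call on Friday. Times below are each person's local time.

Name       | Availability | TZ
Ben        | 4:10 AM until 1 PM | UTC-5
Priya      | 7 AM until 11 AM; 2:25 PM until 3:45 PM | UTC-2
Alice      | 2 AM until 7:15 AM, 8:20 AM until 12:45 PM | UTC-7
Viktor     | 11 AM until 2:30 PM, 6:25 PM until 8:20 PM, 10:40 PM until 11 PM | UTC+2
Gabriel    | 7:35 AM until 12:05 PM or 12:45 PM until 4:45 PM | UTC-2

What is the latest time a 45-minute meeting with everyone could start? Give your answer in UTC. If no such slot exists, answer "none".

17:00

Ben in UTC: 09:10-18:00 (add 5h to convert from UTC-5).
Priya in UTC: 09:00-13:00, 16:25-17:45 (add 2h to convert from UTC-2).
Alice in UTC: 09:00-14:15, 15:20-19:45 (add 7h to convert from UTC-7).
Viktor in UTC: 09:00-12:30, 16:25-18:20, 20:40-21:00 (subtract 2h to convert from UTC+2).
Gabriel in UTC: 09:35-14:05, 14:45-18:45 (add 2h to convert from UTC-2).
Ben ∩ Priya: 09:10-13:00, 16:25-17:45.
Ben ∩ Priya ∩ Alice: 09:10-13:00, 16:25-17:45.
Ben ∩ Priya ∩ Alice ∩ Viktor: 09:10-12:30, 16:25-17:45.
Ben ∩ Priya ∩ Alice ∩ Viktor ∩ Gabriel: 09:35-12:30, 16:25-17:45.
The last common window of at least 45 minutes is 16:25-17:45; a 45-minute meeting can start as late as 17:00 and still end by 17:45.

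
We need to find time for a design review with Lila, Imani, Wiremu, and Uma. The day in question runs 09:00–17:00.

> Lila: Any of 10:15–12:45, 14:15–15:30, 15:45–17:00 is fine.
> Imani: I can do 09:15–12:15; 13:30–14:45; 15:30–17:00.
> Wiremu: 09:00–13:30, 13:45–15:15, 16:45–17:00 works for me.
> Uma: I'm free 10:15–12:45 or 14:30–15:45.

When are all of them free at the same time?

10:15-12:15, 14:30-14:45

Lila ∩ Imani: 10:15-12:15, 14:15-14:45, 15:45-17:00.
Lila ∩ Imani ∩ Wiremu: 10:15-12:15, 14:15-14:45, 16:45-17:00.
Lila ∩ Imani ∩ Wiremu ∩ Uma: 10:15-12:15, 14:30-14:45.
So the common availability across everyone is 10:15-12:15, 14:30-14:45.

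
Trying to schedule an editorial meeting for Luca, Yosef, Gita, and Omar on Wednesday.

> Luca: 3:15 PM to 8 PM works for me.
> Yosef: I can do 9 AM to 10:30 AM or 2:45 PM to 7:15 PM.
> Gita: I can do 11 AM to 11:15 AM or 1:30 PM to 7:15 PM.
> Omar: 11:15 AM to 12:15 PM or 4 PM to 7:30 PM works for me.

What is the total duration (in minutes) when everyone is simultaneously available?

Luca ∩ Yosef: 15:15-19:15.
Luca ∩ Yosef ∩ Gita: 15:15-19:15.
Luca ∩ Yosef ∩ Gita ∩ Omar: 16:00-19:15.
Those are the intersection windows.
That's a single block of 195 minutes.

195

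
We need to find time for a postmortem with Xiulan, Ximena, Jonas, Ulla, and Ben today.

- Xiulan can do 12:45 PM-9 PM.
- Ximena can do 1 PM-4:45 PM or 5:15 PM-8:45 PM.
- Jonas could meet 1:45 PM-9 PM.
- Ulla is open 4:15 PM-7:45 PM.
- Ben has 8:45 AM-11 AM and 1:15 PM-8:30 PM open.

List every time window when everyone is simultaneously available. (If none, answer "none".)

Xiulan ∩ Ximena: 13:00-16:45, 17:15-20:45.
Xiulan ∩ Ximena ∩ Jonas: 13:45-16:45, 17:15-20:45.
Xiulan ∩ Ximena ∩ Jonas ∩ Ulla: 16:15-16:45, 17:15-19:45.
Xiulan ∩ Ximena ∩ Jonas ∩ Ulla ∩ Ben: 16:15-16:45, 17:15-19:45.

16:15-16:45, 17:15-19:45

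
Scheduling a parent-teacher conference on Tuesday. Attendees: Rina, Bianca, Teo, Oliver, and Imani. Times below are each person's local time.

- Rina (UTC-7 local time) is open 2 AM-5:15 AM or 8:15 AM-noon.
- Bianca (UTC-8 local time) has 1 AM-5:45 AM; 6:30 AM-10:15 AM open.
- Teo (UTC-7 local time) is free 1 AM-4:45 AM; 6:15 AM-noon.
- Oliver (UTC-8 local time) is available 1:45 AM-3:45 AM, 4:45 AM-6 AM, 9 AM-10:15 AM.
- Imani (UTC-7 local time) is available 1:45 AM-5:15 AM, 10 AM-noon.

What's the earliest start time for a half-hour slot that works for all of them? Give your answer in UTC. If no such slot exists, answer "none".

09:45

Rina in UTC: 09:00-12:15, 15:15-19:00 (add 7h to convert from UTC-7).
Bianca in UTC: 09:00-13:45, 14:30-18:15 (add 8h to convert from UTC-8).
Teo in UTC: 08:00-11:45, 13:15-19:00 (add 7h to convert from UTC-7).
Oliver in UTC: 09:45-11:45, 12:45-14:00, 17:00-18:15 (add 8h to convert from UTC-8).
Imani in UTC: 08:45-12:15, 17:00-19:00 (add 7h to convert from UTC-7).
Rina ∩ Bianca: 09:00-12:15, 15:15-18:15.
Rina ∩ Bianca ∩ Teo: 09:00-11:45, 15:15-18:15.
Rina ∩ Bianca ∩ Teo ∩ Oliver: 09:45-11:45, 17:00-18:15.
Rina ∩ Bianca ∩ Teo ∩ Oliver ∩ Imani: 09:45-11:45, 17:00-18:15.
The first common window of at least 30 minutes is 09:45-11:45, so the earliest start is 09:45.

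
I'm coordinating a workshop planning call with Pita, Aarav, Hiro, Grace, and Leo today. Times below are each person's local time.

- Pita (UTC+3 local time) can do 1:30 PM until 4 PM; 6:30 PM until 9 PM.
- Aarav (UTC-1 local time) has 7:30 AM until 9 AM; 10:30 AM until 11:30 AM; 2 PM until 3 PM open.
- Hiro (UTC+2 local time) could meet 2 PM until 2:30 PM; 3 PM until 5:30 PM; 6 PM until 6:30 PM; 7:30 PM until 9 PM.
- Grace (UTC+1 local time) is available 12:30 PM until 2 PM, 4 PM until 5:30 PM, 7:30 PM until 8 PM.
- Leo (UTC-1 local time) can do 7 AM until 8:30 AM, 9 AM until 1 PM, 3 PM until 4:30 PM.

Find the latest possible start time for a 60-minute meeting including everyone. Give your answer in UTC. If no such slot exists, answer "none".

Pita in UTC: 10:30-13:00, 15:30-18:00 (subtract 3h to convert from UTC+3).
Aarav in UTC: 08:30-10:00, 11:30-12:30, 15:00-16:00 (add 1h to convert from UTC-1).
Hiro in UTC: 12:00-12:30, 13:00-15:30, 16:00-16:30, 17:30-19:00 (subtract 2h to convert from UTC+2).
Grace in UTC: 11:30-13:00, 15:00-16:30, 18:30-19:00 (subtract 1h to convert from UTC+1).
Leo in UTC: 08:00-09:30, 10:00-14:00, 16:00-17:30 (add 1h to convert from UTC-1).
Pita ∩ Aarav: 11:30-12:30, 15:30-16:00.
Pita ∩ Aarav ∩ Hiro: 12:00-12:30.
Pita ∩ Aarav ∩ Hiro ∩ Grace: 12:00-12:30.
Pita ∩ Aarav ∩ Hiro ∩ Grace ∩ Leo: 12:00-12:30.
Those are the intersection windows.
No common window is at least 60 minutes long.

none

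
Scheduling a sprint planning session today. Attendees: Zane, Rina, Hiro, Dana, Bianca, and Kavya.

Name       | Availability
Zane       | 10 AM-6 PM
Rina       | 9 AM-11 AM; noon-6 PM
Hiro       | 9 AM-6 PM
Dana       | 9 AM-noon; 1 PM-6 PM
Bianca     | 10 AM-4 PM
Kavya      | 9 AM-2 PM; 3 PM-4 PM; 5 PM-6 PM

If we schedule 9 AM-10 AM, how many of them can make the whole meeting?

4

Rina, Hiro, Dana, and Kavya can make the full 09:00-10:00 slot — that's 4.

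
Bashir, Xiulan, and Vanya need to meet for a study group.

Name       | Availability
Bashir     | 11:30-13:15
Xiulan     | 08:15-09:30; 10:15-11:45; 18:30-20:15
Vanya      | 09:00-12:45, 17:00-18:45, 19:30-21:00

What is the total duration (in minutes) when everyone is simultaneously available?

Bashir ∩ Xiulan: 11:30-11:45.
Bashir ∩ Xiulan ∩ Vanya: 11:30-11:45.
That's a single block of 15 minutes.

15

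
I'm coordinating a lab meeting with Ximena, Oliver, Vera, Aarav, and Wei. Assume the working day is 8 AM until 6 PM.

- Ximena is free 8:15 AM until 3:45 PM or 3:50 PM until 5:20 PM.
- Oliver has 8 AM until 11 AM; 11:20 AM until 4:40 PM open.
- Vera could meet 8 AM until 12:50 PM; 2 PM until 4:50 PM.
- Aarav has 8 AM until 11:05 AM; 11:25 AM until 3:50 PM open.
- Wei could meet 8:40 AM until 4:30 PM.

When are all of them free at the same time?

Ximena ∩ Oliver: 08:15-11:00, 11:20-15:45, 15:50-16:40.
Ximena ∩ Oliver ∩ Vera: 08:15-11:00, 11:20-12:50, 14:00-15:45, 15:50-16:40.
Ximena ∩ Oliver ∩ Vera ∩ Aarav: 08:15-11:00, 11:25-12:50, 14:00-15:45.
Ximena ∩ Oliver ∩ Vera ∩ Aarav ∩ Wei: 08:40-11:00, 11:25-12:50, 14:00-15:45.
So the common availability across everyone is 08:40-11:00, 11:25-12:50, 14:00-15:45.

08:40-11:00, 11:25-12:50, 14:00-15:45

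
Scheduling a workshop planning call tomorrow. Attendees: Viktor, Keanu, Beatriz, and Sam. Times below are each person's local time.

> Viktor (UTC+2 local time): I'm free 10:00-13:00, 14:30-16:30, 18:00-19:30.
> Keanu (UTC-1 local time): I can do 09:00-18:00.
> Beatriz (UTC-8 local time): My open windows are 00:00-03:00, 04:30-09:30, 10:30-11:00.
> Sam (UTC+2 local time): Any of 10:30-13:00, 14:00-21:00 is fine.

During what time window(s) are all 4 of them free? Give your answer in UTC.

Viktor in UTC: 08:00-11:00, 12:30-14:30, 16:00-17:30 (subtract 2h to convert from UTC+2).
Keanu in UTC: 10:00-19:00 (add 1h to convert from UTC-1).
Beatriz in UTC: 08:00-11:00, 12:30-17:30, 18:30-19:00 (add 8h to convert from UTC-8).
Sam in UTC: 08:30-11:00, 12:00-19:00 (subtract 2h to convert from UTC+2).
Viktor ∩ Keanu: 10:00-11:00, 12:30-14:30, 16:00-17:30.
Viktor ∩ Keanu ∩ Beatriz: 10:00-11:00, 12:30-14:30, 16:00-17:30.
Viktor ∩ Keanu ∩ Beatriz ∩ Sam: 10:00-11:00, 12:30-14:30, 16:00-17:30.

10:00-11:00, 12:30-14:30, 16:00-17:30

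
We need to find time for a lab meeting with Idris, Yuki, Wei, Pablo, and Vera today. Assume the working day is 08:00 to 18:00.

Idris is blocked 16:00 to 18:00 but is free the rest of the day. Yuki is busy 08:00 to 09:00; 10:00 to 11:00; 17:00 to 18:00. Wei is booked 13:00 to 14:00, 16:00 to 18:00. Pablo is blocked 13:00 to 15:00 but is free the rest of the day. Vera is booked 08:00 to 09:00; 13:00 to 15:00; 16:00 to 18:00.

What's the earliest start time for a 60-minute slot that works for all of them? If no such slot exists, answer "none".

Idris free: 08:00-16:00 (invert busy blocks within the working day).
Yuki free: 09:00-10:00, 11:00-17:00 (invert busy blocks within the working day).
Wei free: 08:00-13:00, 14:00-16:00 (invert busy blocks within the working day).
Pablo free: 08:00-13:00, 15:00-18:00 (invert busy blocks within the working day).
Vera free: 09:00-13:00, 15:00-16:00 (invert busy blocks within the working day).
Idris ∩ Yuki: 09:00-10:00, 11:00-16:00.
Idris ∩ Yuki ∩ Wei: 09:00-10:00, 11:00-13:00, 14:00-16:00.
Idris ∩ Yuki ∩ Wei ∩ Pablo: 09:00-10:00, 11:00-13:00, 15:00-16:00.
Idris ∩ Yuki ∩ Wei ∩ Pablo ∩ Vera: 09:00-10:00, 11:00-13:00, 15:00-16:00.
So the common availability across everyone is 09:00-10:00, 11:00-13:00, 15:00-16:00.
The first common window of at least 60 minutes is 09:00-10:00, so the earliest start is 09:00.

09:00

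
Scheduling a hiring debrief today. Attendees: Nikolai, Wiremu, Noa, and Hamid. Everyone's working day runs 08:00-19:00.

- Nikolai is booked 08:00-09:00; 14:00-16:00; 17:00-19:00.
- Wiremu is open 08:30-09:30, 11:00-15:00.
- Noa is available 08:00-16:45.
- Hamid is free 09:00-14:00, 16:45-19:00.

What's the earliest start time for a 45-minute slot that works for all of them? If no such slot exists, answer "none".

Nikolai free: 09:00-14:00, 16:00-17:00 (invert busy blocks within the working day).
Wiremu free: 08:30-09:30, 11:00-15:00.
Noa free: 08:00-16:45.
Hamid free: 09:00-14:00, 16:45-19:00.
Nikolai ∩ Wiremu: 09:00-09:30, 11:00-14:00.
Nikolai ∩ Wiremu ∩ Noa: 09:00-09:30, 11:00-14:00.
Nikolai ∩ Wiremu ∩ Noa ∩ Hamid: 09:00-09:30, 11:00-14:00.
The first common window of at least 45 minutes is 11:00-14:00, so the earliest start is 11:00.

11:00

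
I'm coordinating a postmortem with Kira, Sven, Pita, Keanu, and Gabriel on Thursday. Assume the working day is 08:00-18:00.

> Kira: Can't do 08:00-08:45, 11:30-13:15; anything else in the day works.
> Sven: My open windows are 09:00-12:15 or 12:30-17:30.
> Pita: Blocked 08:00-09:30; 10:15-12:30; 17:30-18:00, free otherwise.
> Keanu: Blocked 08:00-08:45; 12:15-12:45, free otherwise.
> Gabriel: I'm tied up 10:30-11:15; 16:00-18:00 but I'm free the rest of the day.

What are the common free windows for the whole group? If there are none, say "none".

09:30-10:15, 13:15-16:00

Kira free: 08:45-11:30, 13:15-18:00 (invert busy blocks within the working day).
Sven free: 09:00-12:15, 12:30-17:30.
Pita free: 09:30-10:15, 12:30-17:30 (invert busy blocks within the working day).
Keanu free: 08:45-12:15, 12:45-18:00 (invert busy blocks within the working day).
Gabriel free: 08:00-10:30, 11:15-16:00 (invert busy blocks within the working day).
Kira ∩ Sven: 09:00-11:30, 13:15-17:30.
Kira ∩ Sven ∩ Pita: 09:30-10:15, 13:15-17:30.
Kira ∩ Sven ∩ Pita ∩ Keanu: 09:30-10:15, 13:15-17:30.
Kira ∩ Sven ∩ Pita ∩ Keanu ∩ Gabriel: 09:30-10:15, 13:15-16:00.
So the common availability across everyone is 09:30-10:15, 13:15-16:00.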